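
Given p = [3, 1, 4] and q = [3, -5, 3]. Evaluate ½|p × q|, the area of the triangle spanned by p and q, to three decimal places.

14.680

i: 1·3 - 4·(-5) = 3 - (-20) = 23
j: 4·3 - 3·3 = 12 - 9 = 3
k: 3·(-5) - 1·3 = -15 - 3 = -18
p × q = (23, 3, -18)
|p × q| = √(23² + 3² + (-18)²) = √862 ≈ 29.3598
area = ½ · 29.3598 ≈ 14.680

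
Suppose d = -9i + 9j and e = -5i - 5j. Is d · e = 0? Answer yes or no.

d · e = (-9)·(-5) + 9·(-5) = 45 - 45 = 0
Zero, so the vectors are orthogonal.

yes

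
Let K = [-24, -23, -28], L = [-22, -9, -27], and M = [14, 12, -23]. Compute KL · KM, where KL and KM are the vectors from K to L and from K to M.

KL = L − K = (2, 14, 1)
KM = M − K = (38, 35, 5)
KL · KM = 2·38 + 14·35 + 1·5 = 76 + 490 + 5 = 571

571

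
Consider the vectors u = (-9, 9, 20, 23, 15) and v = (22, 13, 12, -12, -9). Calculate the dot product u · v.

-252

u · v = (-9)·22 + 9·13 + 20·12 + 23·(-12) + 15·(-9) = -198 + 117 + 240 - 276 - 135 = -252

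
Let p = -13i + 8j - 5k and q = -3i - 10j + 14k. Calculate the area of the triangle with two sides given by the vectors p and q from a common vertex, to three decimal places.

i: 8·14 - (-5)·(-10) = 112 - 50 = 62
j: (-5)·(-3) - (-13)·14 = 15 - (-182) = 197
k: (-13)·(-10) - 8·(-3) = 130 - (-24) = 154
p × q = (62, 197, 154)
|p × q| = √(62² + 197² + 154²) = √66369 ≈ 257.6218
area = ½ · 257.6218 ≈ 128.811

128.811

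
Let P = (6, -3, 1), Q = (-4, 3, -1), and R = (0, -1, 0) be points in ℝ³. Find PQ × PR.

PQ = (-10, 6, -2)
PR = (-6, 2, -1)
i: 6·(-1) - (-2)·2 = -6 - (-4) = -2
j: (-2)·(-6) - (-10)·(-1) = 12 - 10 = 2
k: (-10)·2 - 6·(-6) = -20 - (-36) = 16
PQ × PR = (-2, 2, 16)

(-2, 2, 16)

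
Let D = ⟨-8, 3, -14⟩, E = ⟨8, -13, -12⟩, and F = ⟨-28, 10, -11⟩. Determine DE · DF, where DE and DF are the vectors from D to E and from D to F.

DE = E − D = (16, -16, 2)
DF = F − D = (-20, 7, 3)
DE · DF = 16·(-20) + (-16)·7 + 2·3 = -320 - 112 + 6 = -426

-426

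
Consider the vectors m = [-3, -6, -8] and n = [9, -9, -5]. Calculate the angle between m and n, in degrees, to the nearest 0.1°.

62.0

m · n = (-3)·9 + (-6)·(-9) + (-8)·(-5) = -27 + 54 + 40 = 67
|m|² = 9 + 36 + 64 = 109,  |m| = √109 ≈ 10.440307
|n|² = 81 + 81 + 25 = 187,  |n| = √187 ≈ 13.674794
cos θ = 67 / (10.440307 · 13.674794) ≈ 0.46929
θ = arccos(0.46929) ≈ 62.0°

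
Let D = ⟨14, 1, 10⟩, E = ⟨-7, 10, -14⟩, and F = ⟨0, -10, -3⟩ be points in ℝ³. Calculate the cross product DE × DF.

(-381, 63, 357)

DE = (-21, 9, -24)
DF = (-14, -11, -13)
i: 9·(-13) - (-24)·(-11) = -117 - 264 = -381
j: (-24)·(-14) - (-21)·(-13) = 336 - 273 = 63
k: (-21)·(-11) - 9·(-14) = 231 - (-126) = 357
DE × DF = (-381, 63, 357)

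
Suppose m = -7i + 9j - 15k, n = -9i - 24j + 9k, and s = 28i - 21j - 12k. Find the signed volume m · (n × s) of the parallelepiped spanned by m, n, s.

n × s:
i: (-24)·(-12) - 9·(-21) = 288 - (-189) = 477
j: 9·28 - (-9)·(-12) = 252 - 108 = 144
k: (-9)·(-21) - (-24)·28 = 189 - (-672) = 861
n × s = (477, 144, 861)
m · (n × s) = (-7)·477 + 9·144 + (-15)·861 = -3339 + 1296 - 12915 = -14958

-14958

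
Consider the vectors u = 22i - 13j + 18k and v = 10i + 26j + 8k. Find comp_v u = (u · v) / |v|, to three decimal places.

0.897

u · v = 22·10 + (-13)·26 + 18·8 = 220 - 338 + 144 = 26
|v| = √(100 + 676 + 64) = √840 ≈ 28.9828
comp_v u = 26 / √840 ≈ 0.897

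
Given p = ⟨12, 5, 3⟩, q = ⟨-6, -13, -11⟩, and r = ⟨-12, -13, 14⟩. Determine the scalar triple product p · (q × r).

-3054

q × r:
i: (-13)·14 - (-11)·(-13) = -182 - 143 = -325
j: (-11)·(-12) - (-6)·14 = 132 - (-84) = 216
k: (-6)·(-13) - (-13)·(-12) = 78 - 156 = -78
q × r = (-325, 216, -78)
p · (q × r) = 12·(-325) + 5·216 + 3·(-78) = -3900 + 1080 - 234 = -3054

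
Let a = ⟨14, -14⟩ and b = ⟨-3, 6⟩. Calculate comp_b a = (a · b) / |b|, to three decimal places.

-18.783

a · b = 14·(-3) + (-14)·6 = -42 - 84 = -126
|b| = √(9 + 36) = √45 ≈ 6.7082
comp_b a = -126 / √45 ≈ -18.783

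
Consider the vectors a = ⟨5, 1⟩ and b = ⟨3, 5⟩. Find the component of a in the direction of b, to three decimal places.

3.430

a · b = 5·3 + 1·5 = 15 + 5 = 20
|b| = √(9 + 25) = √34 ≈ 5.8310
comp_b a = 20 / √34 ≈ 3.430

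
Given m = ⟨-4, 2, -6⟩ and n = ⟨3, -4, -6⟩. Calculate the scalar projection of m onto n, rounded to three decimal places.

m · n = (-4)·3 + 2·(-4) + (-6)·(-6) = -12 - 8 + 36 = 16
|n| = √(9 + 16 + 36) = √61 ≈ 7.8102
comp_n m = 16 / √61 ≈ 2.049

2.049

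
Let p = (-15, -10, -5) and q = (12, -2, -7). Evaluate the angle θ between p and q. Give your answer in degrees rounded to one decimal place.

118.4

p · q = (-15)·12 + (-10)·(-2) + (-5)·(-7) = -180 + 20 + 35 = -125
|p|² = 225 + 100 + 25 = 350,  |p| = √350 ≈ 18.708287
|q|² = 144 + 4 + 49 = 197,  |q| = √197 ≈ 14.035669
cos θ = -125 / (18.708287 · 14.035669) ≈ -0.47604
θ = arccos(-0.47604) ≈ 118.4°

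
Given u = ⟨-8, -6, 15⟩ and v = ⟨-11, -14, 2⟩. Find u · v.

u · v = (-8)·(-11) + (-6)·(-14) + 15·2 = 88 + 84 + 30 = 202

202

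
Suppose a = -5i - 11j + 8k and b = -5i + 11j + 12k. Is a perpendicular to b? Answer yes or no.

a · b = (-5)·(-5) + (-11)·11 + 8·12 = 25 - 121 + 96 = 0
Zero, so the vectors are orthogonal.

yes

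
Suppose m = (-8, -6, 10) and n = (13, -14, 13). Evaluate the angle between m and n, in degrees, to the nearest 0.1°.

70.3

m · n = (-8)·13 + (-6)·(-14) + 10·13 = -104 + 84 + 130 = 110
|m|² = 64 + 36 + 100 = 200,  |m| = √200 ≈ 14.142136
|n|² = 169 + 196 + 169 = 534,  |n| = √534 ≈ 23.108440
cos θ = 110 / (14.142136 · 23.108440) ≈ 0.33659
θ = arccos(0.33659) ≈ 70.3°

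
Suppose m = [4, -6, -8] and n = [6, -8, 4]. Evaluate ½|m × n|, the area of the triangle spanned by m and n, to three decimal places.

i: (-6)·4 - (-8)·(-8) = -24 - 64 = -88
j: (-8)·6 - 4·4 = -48 - 16 = -64
k: 4·(-8) - (-6)·6 = -32 - (-36) = 4
m × n = (-88, -64, 4)
|m × n| = √((-88)² + (-64)² + 4²) = √11856 ≈ 108.8853
area = ½ · 108.8853 ≈ 54.443

54.443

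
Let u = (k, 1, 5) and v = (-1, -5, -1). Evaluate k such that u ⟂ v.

-10

u · v = k·(-1) + 1·(-5) + 5·(-1) = -10 - 1k
Set equal to 0: -1k = 10, so k = -10.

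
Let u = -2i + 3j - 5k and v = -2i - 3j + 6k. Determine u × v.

(3, 22, 12)

i: 3·6 - (-5)·(-3) = 18 - 15 = 3
j: (-5)·(-2) - (-2)·6 = 10 - (-12) = 22
k: (-2)·(-3) - 3·(-2) = 6 - (-6) = 12
u × v = (3, 22, 12)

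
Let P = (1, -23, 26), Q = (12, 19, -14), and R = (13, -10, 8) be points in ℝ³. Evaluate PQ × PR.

(-236, -282, -361)

PQ = (11, 42, -40)
PR = (12, 13, -18)
i: 42·(-18) - (-40)·13 = -756 - (-520) = -236
j: (-40)·12 - 11·(-18) = -480 - (-198) = -282
k: 11·13 - 42·12 = 143 - 504 = -361
PQ × PR = (-236, -282, -361)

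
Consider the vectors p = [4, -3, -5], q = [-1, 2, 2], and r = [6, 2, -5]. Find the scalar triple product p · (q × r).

-7

q × r:
i: 2·(-5) - 2·2 = -10 - 4 = -14
j: 2·6 - (-1)·(-5) = 12 - 5 = 7
k: (-1)·2 - 2·6 = -2 - 12 = -14
q × r = (-14, 7, -14)
p · (q × r) = 4·(-14) + (-3)·7 + (-5)·(-14) = -56 - 21 + 70 = -7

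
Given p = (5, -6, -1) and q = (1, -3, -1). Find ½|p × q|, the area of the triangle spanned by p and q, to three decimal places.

5.148

i: (-6)·(-1) - (-1)·(-3) = 6 - 3 = 3
j: (-1)·1 - 5·(-1) = -1 - (-5) = 4
k: 5·(-3) - (-6)·1 = -15 - (-6) = -9
p × q = (3, 4, -9)
|p × q| = √(3² + 4² + (-9)²) = √106 ≈ 10.2956
area = ½ · 10.2956 ≈ 5.148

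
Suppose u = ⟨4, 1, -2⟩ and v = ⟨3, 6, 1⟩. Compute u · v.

16

u · v = 4·3 + 1·6 + (-2)·1 = 12 + 6 - 2 = 16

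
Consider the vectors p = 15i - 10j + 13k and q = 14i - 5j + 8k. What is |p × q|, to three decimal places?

91.071

i: (-10)·8 - 13·(-5) = -80 - (-65) = -15
j: 13·14 - 15·8 = 182 - 120 = 62
k: 15·(-5) - (-10)·14 = -75 - (-140) = 65
p × q = (-15, 62, 65)
|p × q| = √((-15)² + 62² + 65²) = √8294 ≈ 91.0714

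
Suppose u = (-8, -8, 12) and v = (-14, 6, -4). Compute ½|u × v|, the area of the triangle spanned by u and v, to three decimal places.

i: (-8)·(-4) - 12·6 = 32 - 72 = -40
j: 12·(-14) - (-8)·(-4) = -168 - 32 = -200
k: (-8)·6 - (-8)·(-14) = -48 - 112 = -160
u × v = (-40, -200, -160)
|u × v| = √((-40)² + (-200)² + (-160)²) = √67200 ≈ 259.2296
area = ½ · 259.2296 ≈ 129.615

129.615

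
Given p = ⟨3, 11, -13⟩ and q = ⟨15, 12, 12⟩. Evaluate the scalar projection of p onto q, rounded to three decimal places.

0.927

p · q = 3·15 + 11·12 + (-13)·12 = 45 + 132 - 156 = 21
|q| = √(225 + 144 + 144) = √513 ≈ 22.6495
comp_q p = 21 / √513 ≈ 0.927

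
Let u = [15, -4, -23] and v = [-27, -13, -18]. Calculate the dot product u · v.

61

u · v = 15·(-27) + (-4)·(-13) + (-23)·(-18) = -405 + 52 + 414 = 61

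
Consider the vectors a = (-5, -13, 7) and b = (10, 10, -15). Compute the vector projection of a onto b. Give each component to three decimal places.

(-6.706, -6.706, 10.059)

a · b = (-5)·10 + (-13)·10 + 7·(-15) = -50 - 130 - 105 = -285
|b|² = 100 + 100 + 225 = 425
proj_b a = (-285/425) · (10, 10, -15) ≈ (-6.706, -6.706, 10.059)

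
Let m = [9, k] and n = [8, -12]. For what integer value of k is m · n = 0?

6

m · n = 9·8 + k·(-12) = 72 - 12k
Set equal to 0: -12k = -72, so k = 6.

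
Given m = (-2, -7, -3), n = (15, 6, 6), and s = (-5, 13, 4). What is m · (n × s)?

63

n × s:
i: 6·4 - 6·13 = 24 - 78 = -54
j: 6·(-5) - 15·4 = -30 - 60 = -90
k: 15·13 - 6·(-5) = 195 - (-30) = 225
n × s = (-54, -90, 225)
m · (n × s) = (-2)·(-54) + (-7)·(-90) + (-3)·225 = 108 + 630 - 675 = 63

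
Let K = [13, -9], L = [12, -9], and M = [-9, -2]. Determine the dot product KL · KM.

KL = L − K = (-1, 0)
KM = M − K = (-22, 7)
KL · KM = (-1)·(-22) + 0·7 = 22 + 0 = 22

22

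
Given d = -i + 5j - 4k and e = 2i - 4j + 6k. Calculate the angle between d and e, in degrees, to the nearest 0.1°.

d · e = (-1)·2 + 5·(-4) + (-4)·6 = -2 - 20 - 24 = -46
|d|² = 1 + 25 + 16 = 42,  |d| = √42 ≈ 6.480741
|e|² = 4 + 16 + 36 = 56,  |e| = √56 ≈ 7.483315
cos θ = -46 / (6.480741 · 7.483315) ≈ -0.94850
θ = arccos(-0.94850) ≈ 161.5°

161.5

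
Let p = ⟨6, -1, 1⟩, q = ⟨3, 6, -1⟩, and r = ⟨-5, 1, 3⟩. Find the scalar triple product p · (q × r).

q × r:
i: 6·3 - (-1)·1 = 18 - (-1) = 19
j: (-1)·(-5) - 3·3 = 5 - 9 = -4
k: 3·1 - 6·(-5) = 3 - (-30) = 33
q × r = (19, -4, 33)
p · (q × r) = 6·19 + (-1)·(-4) + 1·33 = 114 + 4 + 33 = 151

151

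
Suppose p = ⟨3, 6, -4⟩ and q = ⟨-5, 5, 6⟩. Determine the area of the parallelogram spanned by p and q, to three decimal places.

i: 6·6 - (-4)·5 = 36 - (-20) = 56
j: (-4)·(-5) - 3·6 = 20 - 18 = 2
k: 3·5 - 6·(-5) = 15 - (-30) = 45
p × q = (56, 2, 45)
|p × q| = √(56² + 2² + 45²) = √5165 ≈ 71.8679

71.868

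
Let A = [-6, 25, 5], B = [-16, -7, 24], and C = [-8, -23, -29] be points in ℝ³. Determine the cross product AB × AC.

AB = (-10, -32, 19)
AC = (-2, -48, -34)
i: (-32)·(-34) - 19·(-48) = 1088 - (-912) = 2000
j: 19·(-2) - (-10)·(-34) = -38 - 340 = -378
k: (-10)·(-48) - (-32)·(-2) = 480 - 64 = 416
AB × AC = (2000, -378, 416)

(2000, -378, 416)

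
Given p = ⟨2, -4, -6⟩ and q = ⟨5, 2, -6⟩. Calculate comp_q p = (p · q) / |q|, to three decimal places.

4.713

p · q = 2·5 + (-4)·2 + (-6)·(-6) = 10 - 8 + 36 = 38
|q| = √(25 + 4 + 36) = √65 ≈ 8.0623
comp_q p = 38 / √65 ≈ 4.713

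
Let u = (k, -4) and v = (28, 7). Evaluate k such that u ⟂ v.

u · v = k·28 + (-4)·7 = -28 + 28k
Set equal to 0: 28k = 28, so k = 1.

1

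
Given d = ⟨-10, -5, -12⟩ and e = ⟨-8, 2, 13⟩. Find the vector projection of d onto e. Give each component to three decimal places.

(2.903, -0.726, -4.717)

d · e = (-10)·(-8) + (-5)·2 + (-12)·13 = 80 - 10 - 156 = -86
|e|² = 64 + 4 + 169 = 237
proj_e d = (-86/237) · (-8, 2, 13) ≈ (2.903, -0.726, -4.717)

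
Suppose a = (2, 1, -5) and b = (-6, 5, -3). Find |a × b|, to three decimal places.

45.122

i: 1·(-3) - (-5)·5 = -3 - (-25) = 22
j: (-5)·(-6) - 2·(-3) = 30 - (-6) = 36
k: 2·5 - 1·(-6) = 10 - (-6) = 16
a × b = (22, 36, 16)
|a × b| = √(22² + 36² + 16²) = √2036 ≈ 45.1221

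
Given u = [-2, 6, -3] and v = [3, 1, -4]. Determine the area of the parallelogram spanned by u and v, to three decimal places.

33.615

i: 6·(-4) - (-3)·1 = -24 - (-3) = -21
j: (-3)·3 - (-2)·(-4) = -9 - 8 = -17
k: (-2)·1 - 6·3 = -2 - 18 = -20
u × v = (-21, -17, -20)
|u × v| = √((-21)² + (-17)² + (-20)²) = √1130 ≈ 33.6155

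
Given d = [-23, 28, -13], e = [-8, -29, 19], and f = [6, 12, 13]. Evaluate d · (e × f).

19005

e × f:
i: (-29)·13 - 19·12 = -377 - 228 = -605
j: 19·6 - (-8)·13 = 114 - (-104) = 218
k: (-8)·12 - (-29)·6 = -96 - (-174) = 78
e × f = (-605, 218, 78)
d · (e × f) = (-23)·(-605) + 28·218 + (-13)·78 = 13915 + 6104 - 1014 = 19005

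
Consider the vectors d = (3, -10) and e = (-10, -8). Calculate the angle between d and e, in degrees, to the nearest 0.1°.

d · e = 3·(-10) + (-10)·(-8) = -30 + 80 = 50
|d|² = 9 + 100 = 109,  |d| = √109 ≈ 10.440307
|e|² = 100 + 64 = 164,  |e| = √164 ≈ 12.806248
cos θ = 50 / (10.440307 · 12.806248) ≈ 0.37397
θ = arccos(0.37397) ≈ 68.0°

68.0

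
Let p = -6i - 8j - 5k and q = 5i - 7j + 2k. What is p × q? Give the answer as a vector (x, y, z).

i: (-8)·2 - (-5)·(-7) = -16 - 35 = -51
j: (-5)·5 - (-6)·2 = -25 - (-12) = -13
k: (-6)·(-7) - (-8)·5 = 42 - (-40) = 82
p × q = (-51, -13, 82)

(-51, -13, 82)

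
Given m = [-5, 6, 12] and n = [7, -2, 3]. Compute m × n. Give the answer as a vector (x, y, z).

(42, 99, -32)

i: 6·3 - 12·(-2) = 18 - (-24) = 42
j: 12·7 - (-5)·3 = 84 - (-15) = 99
k: (-5)·(-2) - 6·7 = 10 - 42 = -32
m × n = (42, 99, -32)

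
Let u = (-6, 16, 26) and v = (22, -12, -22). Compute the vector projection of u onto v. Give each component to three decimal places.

(-17.727, 9.669, 17.727)

u · v = (-6)·22 + 16·(-12) + 26·(-22) = -132 - 192 - 572 = -896
|v|² = 484 + 144 + 484 = 1112
proj_v u = (-896/1112) · (22, -12, -22) ≈ (-17.727, 9.669, 17.727)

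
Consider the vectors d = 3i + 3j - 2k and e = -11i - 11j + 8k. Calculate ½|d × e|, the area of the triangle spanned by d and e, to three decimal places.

1.414

i: 3·8 - (-2)·(-11) = 24 - 22 = 2
j: (-2)·(-11) - 3·8 = 22 - 24 = -2
k: 3·(-11) - 3·(-11) = -33 - (-33) = 0
d × e = (2, -2, 0)
|d × e| = √(2² + (-2)² + 0²) = √8 ≈ 2.8284
area = ½ · 2.8284 ≈ 1.414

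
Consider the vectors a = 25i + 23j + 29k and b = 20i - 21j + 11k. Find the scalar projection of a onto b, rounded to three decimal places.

10.833

a · b = 25·20 + 23·(-21) + 29·11 = 500 - 483 + 319 = 336
|b| = √(400 + 441 + 121) = √962 ≈ 31.0161
comp_b a = 336 / √962 ≈ 10.833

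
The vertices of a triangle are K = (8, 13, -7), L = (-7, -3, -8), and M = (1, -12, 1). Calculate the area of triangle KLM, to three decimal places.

KL = (-15, -16, -1),  KM = (-7, -25, 8)
i: (-16)·8 - (-1)·(-25) = -128 - 25 = -153
j: (-1)·(-7) - (-15)·8 = 7 - (-120) = 127
k: (-15)·(-25) - (-16)·(-7) = 375 - 112 = 263
KL × KM = (-153, 127, 263)
|KL × KM| = √108707 ≈ 329.7074
area = ½ · 329.7074 ≈ 164.854

164.854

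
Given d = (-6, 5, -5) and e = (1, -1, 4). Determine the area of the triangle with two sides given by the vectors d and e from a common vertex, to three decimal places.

i: 5·4 - (-5)·(-1) = 20 - 5 = 15
j: (-5)·1 - (-6)·4 = -5 - (-24) = 19
k: (-6)·(-1) - 5·1 = 6 - 5 = 1
d × e = (15, 19, 1)
|d × e| = √(15² + 19² + 1²) = √587 ≈ 24.2281
area = ½ · 24.2281 ≈ 12.114

12.114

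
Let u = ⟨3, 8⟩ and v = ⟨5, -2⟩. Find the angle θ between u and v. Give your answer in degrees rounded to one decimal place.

u · v = 3·5 + 8·(-2) = 15 - 16 = -1
|u|² = 9 + 64 = 73,  |u| = √73 ≈ 8.544004
|v|² = 25 + 4 = 29,  |v| = √29 ≈ 5.385165
cos θ = -1 / (8.544004 · 5.385165) ≈ -0.02173
θ = arccos(-0.02173) ≈ 91.2°

91.2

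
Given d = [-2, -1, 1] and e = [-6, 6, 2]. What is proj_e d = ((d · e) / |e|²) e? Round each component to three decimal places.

d · e = (-2)·(-6) + (-1)·6 + 1·2 = 12 - 6 + 2 = 8
|e|² = 36 + 36 + 4 = 76
proj_e d = (8/76) · (-6, 6, 2) ≈ (-0.632, 0.632, 0.211)

(-0.632, 0.632, 0.211)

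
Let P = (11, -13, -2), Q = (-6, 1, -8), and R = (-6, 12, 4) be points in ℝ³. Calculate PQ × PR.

(234, 204, -187)

PQ = (-17, 14, -6)
PR = (-17, 25, 6)
i: 14·6 - (-6)·25 = 84 - (-150) = 234
j: (-6)·(-17) - (-17)·6 = 102 - (-102) = 204
k: (-17)·25 - 14·(-17) = -425 - (-238) = -187
PQ × PR = (234, 204, -187)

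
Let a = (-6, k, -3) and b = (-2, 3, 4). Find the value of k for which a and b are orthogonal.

0

a · b = (-6)·(-2) + k·3 + (-3)·4 = 0 + 3k
Set equal to 0: 3k = 0, so k = 0.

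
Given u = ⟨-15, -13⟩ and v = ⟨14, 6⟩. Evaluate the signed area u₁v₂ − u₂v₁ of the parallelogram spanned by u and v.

(-15)·6 - (-13)·14 = -90 - (-182) = 92

92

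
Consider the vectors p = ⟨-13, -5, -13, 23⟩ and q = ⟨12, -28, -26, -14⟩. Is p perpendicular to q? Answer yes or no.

p · q = (-13)·12 + (-5)·(-28) + (-13)·(-26) + 23·(-14) = -156 + 140 + 338 - 322 = 0
Zero, so the vectors are orthogonal.

yes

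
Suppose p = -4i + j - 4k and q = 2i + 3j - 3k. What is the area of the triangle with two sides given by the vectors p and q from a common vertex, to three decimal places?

13.010

i: 1·(-3) - (-4)·3 = -3 - (-12) = 9
j: (-4)·2 - (-4)·(-3) = -8 - 12 = -20
k: (-4)·3 - 1·2 = -12 - 2 = -14
p × q = (9, -20, -14)
|p × q| = √(9² + (-20)² + (-14)²) = √677 ≈ 26.0192
area = ½ · 26.0192 ≈ 13.010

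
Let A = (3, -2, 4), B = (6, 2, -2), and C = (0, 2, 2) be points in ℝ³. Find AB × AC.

AB = (3, 4, -6)
AC = (-3, 4, -2)
i: 4·(-2) - (-6)·4 = -8 - (-24) = 16
j: (-6)·(-3) - 3·(-2) = 18 - (-6) = 24
k: 3·4 - 4·(-3) = 12 - (-12) = 24
AB × AC = (16, 24, 24)

(16, 24, 24)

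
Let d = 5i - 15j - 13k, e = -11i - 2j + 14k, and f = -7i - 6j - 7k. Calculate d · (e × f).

e × f:
i: (-2)·(-7) - 14·(-6) = 14 - (-84) = 98
j: 14·(-7) - (-11)·(-7) = -98 - 77 = -175
k: (-11)·(-6) - (-2)·(-7) = 66 - 14 = 52
e × f = (98, -175, 52)
d · (e × f) = 5·98 + (-15)·(-175) + (-13)·52 = 490 + 2625 - 676 = 2439

2439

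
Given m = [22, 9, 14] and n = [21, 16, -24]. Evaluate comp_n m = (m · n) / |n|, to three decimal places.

m · n = 22·21 + 9·16 + 14·(-24) = 462 + 144 - 336 = 270
|n| = √(441 + 256 + 576) = √1273 ≈ 35.6791
comp_n m = 270 / √1273 ≈ 7.567

7.567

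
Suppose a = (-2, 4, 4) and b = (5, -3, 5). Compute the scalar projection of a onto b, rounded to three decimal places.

a · b = (-2)·5 + 4·(-3) + 4·5 = -10 - 12 + 20 = -2
|b| = √(25 + 9 + 25) = √59 ≈ 7.6811
comp_b a = -2 / √59 ≈ -0.260

-0.260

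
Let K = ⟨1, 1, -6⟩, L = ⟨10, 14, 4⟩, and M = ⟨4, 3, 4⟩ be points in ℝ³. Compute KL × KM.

(110, -60, -21)

KL = (9, 13, 10)
KM = (3, 2, 10)
i: 13·10 - 10·2 = 130 - 20 = 110
j: 10·3 - 9·10 = 30 - 90 = -60
k: 9·2 - 13·3 = 18 - 39 = -21
KL × KM = (110, -60, -21)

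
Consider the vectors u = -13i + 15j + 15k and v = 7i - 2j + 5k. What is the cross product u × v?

(105, 170, -79)

i: 15·5 - 15·(-2) = 75 - (-30) = 105
j: 15·7 - (-13)·5 = 105 - (-65) = 170
k: (-13)·(-2) - 15·7 = 26 - 105 = -79
u × v = (105, 170, -79)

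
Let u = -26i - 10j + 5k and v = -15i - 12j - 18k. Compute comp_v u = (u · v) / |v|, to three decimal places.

15.954

u · v = (-26)·(-15) + (-10)·(-12) + 5·(-18) = 390 + 120 - 90 = 420
|v| = √(225 + 144 + 324) = √693 ≈ 26.3249
comp_v u = 420 / √693 ≈ 15.954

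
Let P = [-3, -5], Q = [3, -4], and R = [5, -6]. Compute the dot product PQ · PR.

47

PQ = Q − P = (6, 1)
PR = R − P = (8, -1)
PQ · PR = 6·8 + 1·(-1) = 48 - 1 = 47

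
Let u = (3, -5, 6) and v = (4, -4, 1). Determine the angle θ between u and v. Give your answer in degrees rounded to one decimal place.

u · v = 3·4 + (-5)·(-4) + 6·1 = 12 + 20 + 6 = 38
|u|² = 9 + 25 + 36 = 70,  |u| = √70 ≈ 8.366600
|v|² = 16 + 16 + 1 = 33,  |v| = √33 ≈ 5.744563
cos θ = 38 / (8.366600 · 5.744563) ≈ 0.79064
θ = arccos(0.79064) ≈ 37.8°

37.8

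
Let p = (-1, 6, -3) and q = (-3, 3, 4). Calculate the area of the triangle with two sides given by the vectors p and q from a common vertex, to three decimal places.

19.255

i: 6·4 - (-3)·3 = 24 - (-9) = 33
j: (-3)·(-3) - (-1)·4 = 9 - (-4) = 13
k: (-1)·3 - 6·(-3) = -3 - (-18) = 15
p × q = (33, 13, 15)
|p × q| = √(33² + 13² + 15²) = √1483 ≈ 38.5097
area = ½ · 38.5097 ≈ 19.255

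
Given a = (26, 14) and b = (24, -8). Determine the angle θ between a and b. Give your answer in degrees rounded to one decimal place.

46.7

a · b = 26·24 + 14·(-8) = 624 - 112 = 512
|a|² = 676 + 196 = 872,  |a| = √872 ≈ 29.529646
|b|² = 576 + 64 = 640,  |b| = √640 ≈ 25.298221
cos θ = 512 / (29.529646 · 25.298221) ≈ 0.68536
θ = arccos(0.68536) ≈ 46.7°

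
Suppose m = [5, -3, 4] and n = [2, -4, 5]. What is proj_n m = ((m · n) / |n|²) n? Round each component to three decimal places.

(1.867, -3.733, 4.667)

m · n = 5·2 + (-3)·(-4) + 4·5 = 10 + 12 + 20 = 42
|n|² = 4 + 16 + 25 = 45
proj_n m = (42/45) · (2, -4, 5) ≈ (1.867, -3.733, 4.667)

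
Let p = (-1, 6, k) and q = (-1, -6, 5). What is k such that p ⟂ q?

7

p · q = (-1)·(-1) + 6·(-6) + k·5 = -35 + 5k
Set equal to 0: 5k = 35, so k = 7.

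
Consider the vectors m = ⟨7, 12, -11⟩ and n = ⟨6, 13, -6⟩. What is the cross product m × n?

i: 12·(-6) - (-11)·13 = -72 - (-143) = 71
j: (-11)·6 - 7·(-6) = -66 - (-42) = -24
k: 7·13 - 12·6 = 91 - 72 = 19
m × n = (71, -24, 19)

(71, -24, 19)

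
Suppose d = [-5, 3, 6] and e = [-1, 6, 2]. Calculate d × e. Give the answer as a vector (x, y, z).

(-30, 4, -27)

i: 3·2 - 6·6 = 6 - 36 = -30
j: 6·(-1) - (-5)·2 = -6 - (-10) = 4
k: (-5)·6 - 3·(-1) = -30 - (-3) = -27
d × e = (-30, 4, -27)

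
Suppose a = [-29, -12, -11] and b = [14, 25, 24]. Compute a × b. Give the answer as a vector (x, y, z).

(-13, 542, -557)

i: (-12)·24 - (-11)·25 = -288 - (-275) = -13
j: (-11)·14 - (-29)·24 = -154 - (-696) = 542
k: (-29)·25 - (-12)·14 = -725 - (-168) = -557
a × b = (-13, 542, -557)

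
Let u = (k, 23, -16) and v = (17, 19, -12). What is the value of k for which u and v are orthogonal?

u · v = k·17 + 23·19 + (-16)·(-12) = 629 + 17k
Set equal to 0: 17k = -629, so k = -37.

-37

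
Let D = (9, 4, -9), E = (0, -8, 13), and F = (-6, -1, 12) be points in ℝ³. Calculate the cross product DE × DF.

DE = (-9, -12, 22)
DF = (-15, -5, 21)
i: (-12)·21 - 22·(-5) = -252 - (-110) = -142
j: 22·(-15) - (-9)·21 = -330 - (-189) = -141
k: (-9)·(-5) - (-12)·(-15) = 45 - 180 = -135
DE × DF = (-142, -141, -135)

(-142, -141, -135)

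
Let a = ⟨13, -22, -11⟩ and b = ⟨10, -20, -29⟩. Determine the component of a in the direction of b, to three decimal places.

24.277

a · b = 13·10 + (-22)·(-20) + (-11)·(-29) = 130 + 440 + 319 = 889
|b| = √(100 + 400 + 841) = √1341 ≈ 36.6197
comp_b a = 889 / √1341 ≈ 24.277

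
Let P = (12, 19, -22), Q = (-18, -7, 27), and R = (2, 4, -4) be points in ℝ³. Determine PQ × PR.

(267, 50, 190)

PQ = (-30, -26, 49)
PR = (-10, -15, 18)
i: (-26)·18 - 49·(-15) = -468 - (-735) = 267
j: 49·(-10) - (-30)·18 = -490 - (-540) = 50
k: (-30)·(-15) - (-26)·(-10) = 450 - 260 = 190
PQ × PR = (267, 50, 190)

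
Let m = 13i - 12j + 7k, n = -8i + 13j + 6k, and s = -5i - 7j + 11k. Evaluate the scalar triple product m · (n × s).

n × s:
i: 13·11 - 6·(-7) = 143 - (-42) = 185
j: 6·(-5) - (-8)·11 = -30 - (-88) = 58
k: (-8)·(-7) - 13·(-5) = 56 - (-65) = 121
n × s = (185, 58, 121)
m · (n × s) = 13·185 + (-12)·58 + 7·121 = 2405 - 696 + 847 = 2556

2556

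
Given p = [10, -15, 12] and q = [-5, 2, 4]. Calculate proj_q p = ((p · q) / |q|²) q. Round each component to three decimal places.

p · q = 10·(-5) + (-15)·2 + 12·4 = -50 - 30 + 48 = -32
|q|² = 25 + 4 + 16 = 45
proj_q p = (-32/45) · (-5, 2, 4) ≈ (3.556, -1.422, -2.844)

(3.556, -1.422, -2.844)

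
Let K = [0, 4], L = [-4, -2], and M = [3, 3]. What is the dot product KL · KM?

-6

KL = L − K = (-4, -6)
KM = M − K = (3, -1)
KL · KM = (-4)·3 + (-6)·(-1) = -12 + 6 = -6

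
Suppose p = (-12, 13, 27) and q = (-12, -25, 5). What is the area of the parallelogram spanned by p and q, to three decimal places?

908.423

i: 13·5 - 27·(-25) = 65 - (-675) = 740
j: 27·(-12) - (-12)·5 = -324 - (-60) = -264
k: (-12)·(-25) - 13·(-12) = 300 - (-156) = 456
p × q = (740, -264, 456)
|p × q| = √(740² + (-264)² + 456²) = √825232 ≈ 908.4228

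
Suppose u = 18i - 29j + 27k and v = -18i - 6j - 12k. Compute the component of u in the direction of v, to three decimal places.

-21.114

u · v = 18·(-18) + (-29)·(-6) + 27·(-12) = -324 + 174 - 324 = -474
|v| = √(324 + 36 + 144) = √504 ≈ 22.4499
comp_v u = -474 / √504 ≈ -21.114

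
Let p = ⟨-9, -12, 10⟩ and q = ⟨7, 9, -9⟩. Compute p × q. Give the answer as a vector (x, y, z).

i: (-12)·(-9) - 10·9 = 108 - 90 = 18
j: 10·7 - (-9)·(-9) = 70 - 81 = -11
k: (-9)·9 - (-12)·7 = -81 - (-84) = 3
p × q = (18, -11, 3)

(18, -11, 3)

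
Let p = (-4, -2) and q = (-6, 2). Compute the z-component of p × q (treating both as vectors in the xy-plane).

(-4)·2 - (-2)·(-6) = -8 - 12 = -20

-20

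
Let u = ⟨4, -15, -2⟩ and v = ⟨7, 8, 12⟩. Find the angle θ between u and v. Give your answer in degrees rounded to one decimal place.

117.5

u · v = 4·7 + (-15)·8 + (-2)·12 = 28 - 120 - 24 = -116
|u|² = 16 + 225 + 4 = 245,  |u| = √245 ≈ 15.652476
|v|² = 49 + 64 + 144 = 257,  |v| = √257 ≈ 16.031220
cos θ = -116 / (15.652476 · 16.031220) ≈ -0.46228
θ = arccos(-0.46228) ≈ 117.5°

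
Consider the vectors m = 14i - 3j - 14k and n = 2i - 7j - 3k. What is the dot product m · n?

91

m · n = 14·2 + (-3)·(-7) + (-14)·(-3) = 28 + 21 + 42 = 91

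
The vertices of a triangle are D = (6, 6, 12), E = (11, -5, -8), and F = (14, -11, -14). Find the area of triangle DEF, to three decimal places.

DE = (5, -11, -20),  DF = (8, -17, -26)
i: (-11)·(-26) - (-20)·(-17) = 286 - 340 = -54
j: (-20)·8 - 5·(-26) = -160 - (-130) = -30
k: 5·(-17) - (-11)·8 = -85 - (-88) = 3
DE × DF = (-54, -30, 3)
|DE × DF| = √3825 ≈ 61.8466
area = ½ · 61.8466 ≈ 30.923

30.923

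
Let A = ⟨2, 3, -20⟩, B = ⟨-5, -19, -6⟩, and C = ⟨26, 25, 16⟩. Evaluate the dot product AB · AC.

AB = B − A = (-7, -22, 14)
AC = C − A = (24, 22, 36)
AB · AC = (-7)·24 + (-22)·22 + 14·36 = -168 - 484 + 504 = -148

-148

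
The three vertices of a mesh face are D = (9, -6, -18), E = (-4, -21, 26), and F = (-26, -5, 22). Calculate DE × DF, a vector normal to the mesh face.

DE = (-13, -15, 44)
DF = (-35, 1, 40)
i: (-15)·40 - 44·1 = -600 - 44 = -644
j: 44·(-35) - (-13)·40 = -1540 - (-520) = -1020
k: (-13)·1 - (-15)·(-35) = -13 - 525 = -538
DE × DF = (-644, -1020, -538)

(-644, -1020, -538)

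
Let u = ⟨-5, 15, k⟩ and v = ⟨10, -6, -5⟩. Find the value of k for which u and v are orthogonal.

-28

u · v = (-5)·10 + 15·(-6) + k·(-5) = -140 - 5k
Set equal to 0: -5k = 140, so k = -28.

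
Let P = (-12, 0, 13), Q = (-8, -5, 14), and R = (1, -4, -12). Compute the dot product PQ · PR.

PQ = Q − P = (4, -5, 1)
PR = R − P = (13, -4, -25)
PQ · PR = 4·13 + (-5)·(-4) + 1·(-25) = 52 + 20 - 25 = 47

47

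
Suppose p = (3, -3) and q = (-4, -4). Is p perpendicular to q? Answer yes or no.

yes

p · q = 3·(-4) + (-3)·(-4) = -12 + 12 = 0
Zero, so the vectors are orthogonal.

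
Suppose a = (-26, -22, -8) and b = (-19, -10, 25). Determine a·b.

a · b = (-26)·(-19) + (-22)·(-10) + (-8)·25 = 494 + 220 - 200 = 514

514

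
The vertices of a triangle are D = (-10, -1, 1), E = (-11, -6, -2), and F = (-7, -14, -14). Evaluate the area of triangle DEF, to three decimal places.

DE = (-1, -5, -3),  DF = (3, -13, -15)
i: (-5)·(-15) - (-3)·(-13) = 75 - 39 = 36
j: (-3)·3 - (-1)·(-15) = -9 - 15 = -24
k: (-1)·(-13) - (-5)·3 = 13 - (-15) = 28
DE × DF = (36, -24, 28)
|DE × DF| = √2656 ≈ 51.5364
area = ½ · 51.5364 ≈ 25.768

25.768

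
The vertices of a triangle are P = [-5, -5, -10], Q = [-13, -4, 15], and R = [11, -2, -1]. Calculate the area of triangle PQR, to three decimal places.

239.134

PQ = (-8, 1, 25),  PR = (16, 3, 9)
i: 1·9 - 25·3 = 9 - 75 = -66
j: 25·16 - (-8)·9 = 400 - (-72) = 472
k: (-8)·3 - 1·16 = -24 - 16 = -40
PQ × PR = (-66, 472, -40)
|PQ × PR| = √228740 ≈ 478.2677
area = ½ · 478.2677 ≈ 239.134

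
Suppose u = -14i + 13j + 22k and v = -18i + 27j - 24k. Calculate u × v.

i: 13·(-24) - 22·27 = -312 - 594 = -906
j: 22·(-18) - (-14)·(-24) = -396 - 336 = -732
k: (-14)·27 - 13·(-18) = -378 - (-234) = -144
u × v = (-906, -732, -144)

(-906, -732, -144)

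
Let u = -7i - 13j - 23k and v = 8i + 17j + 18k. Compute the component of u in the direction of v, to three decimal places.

-26.557

u · v = (-7)·8 + (-13)·17 + (-23)·18 = -56 - 221 - 414 = -691
|v| = √(64 + 289 + 324) = √677 ≈ 26.0192
comp_v u = -691 / √677 ≈ -26.557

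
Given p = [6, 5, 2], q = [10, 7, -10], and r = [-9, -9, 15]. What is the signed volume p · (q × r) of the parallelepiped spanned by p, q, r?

-264

q × r:
i: 7·15 - (-10)·(-9) = 105 - 90 = 15
j: (-10)·(-9) - 10·15 = 90 - 150 = -60
k: 10·(-9) - 7·(-9) = -90 - (-63) = -27
q × r = (15, -60, -27)
p · (q × r) = 6·15 + 5·(-60) + 2·(-27) = 90 - 300 - 54 = -264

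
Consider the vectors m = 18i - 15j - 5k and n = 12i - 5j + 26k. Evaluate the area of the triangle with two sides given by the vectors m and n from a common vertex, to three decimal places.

338.788

i: (-15)·26 - (-5)·(-5) = -390 - 25 = -415
j: (-5)·12 - 18·26 = -60 - 468 = -528
k: 18·(-5) - (-15)·12 = -90 - (-180) = 90
m × n = (-415, -528, 90)
|m × n| = √((-415)² + (-528)² + 90²) = √459109 ≈ 677.5758
area = ½ · 677.5758 ≈ 338.788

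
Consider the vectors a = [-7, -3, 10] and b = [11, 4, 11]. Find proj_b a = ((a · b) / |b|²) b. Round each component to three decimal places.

a · b = (-7)·11 + (-3)·4 + 10·11 = -77 - 12 + 110 = 21
|b|² = 121 + 16 + 121 = 258
proj_b a = (21/258) · (11, 4, 11) ≈ (0.895, 0.326, 0.895)

(0.895, 0.326, 0.895)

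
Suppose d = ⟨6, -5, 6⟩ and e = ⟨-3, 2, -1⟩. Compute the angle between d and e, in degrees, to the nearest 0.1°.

157.3

d · e = 6·(-3) + (-5)·2 + 6·(-1) = -18 - 10 - 6 = -34
|d|² = 36 + 25 + 36 = 97,  |d| = √97 ≈ 9.848858
|e|² = 9 + 4 + 1 = 14,  |e| = √14 ≈ 3.741657
cos θ = -34 / (9.848858 · 3.741657) ≈ -0.92263
θ = arccos(-0.92263) ≈ 157.3°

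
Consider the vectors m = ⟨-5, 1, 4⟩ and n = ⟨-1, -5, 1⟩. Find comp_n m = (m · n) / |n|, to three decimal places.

0.770

m · n = (-5)·(-1) + 1·(-5) + 4·1 = 5 - 5 + 4 = 4
|n| = √(1 + 25 + 1) = √27 ≈ 5.1962
comp_n m = 4 / √27 ≈ 0.770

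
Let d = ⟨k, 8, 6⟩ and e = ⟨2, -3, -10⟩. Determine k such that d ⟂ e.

d · e = k·2 + 8·(-3) + 6·(-10) = -84 + 2k
Set equal to 0: 2k = 84, so k = 42.

42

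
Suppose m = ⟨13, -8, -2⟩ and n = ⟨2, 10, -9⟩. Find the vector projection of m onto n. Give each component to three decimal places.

m · n = 13·2 + (-8)·10 + (-2)·(-9) = 26 - 80 + 18 = -36
|n|² = 4 + 100 + 81 = 185
proj_n m = (-36/185) · (2, 10, -9) ≈ (-0.389, -1.946, 1.751)

(-0.389, -1.946, 1.751)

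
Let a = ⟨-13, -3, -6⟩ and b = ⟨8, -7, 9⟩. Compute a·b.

-137

a · b = (-13)·8 + (-3)·(-7) + (-6)·9 = -104 + 21 - 54 = -137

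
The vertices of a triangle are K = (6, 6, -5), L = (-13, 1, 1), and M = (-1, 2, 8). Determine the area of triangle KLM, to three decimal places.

KL = (-19, -5, 6),  KM = (-7, -4, 13)
i: (-5)·13 - 6·(-4) = -65 - (-24) = -41
j: 6·(-7) - (-19)·13 = -42 - (-247) = 205
k: (-19)·(-4) - (-5)·(-7) = 76 - 35 = 41
KL × KM = (-41, 205, 41)
|KL × KM| = √45387 ≈ 213.0422
area = ½ · 213.0422 ≈ 106.521

106.521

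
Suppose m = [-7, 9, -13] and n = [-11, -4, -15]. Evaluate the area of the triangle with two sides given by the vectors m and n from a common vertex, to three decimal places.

i: 9·(-15) - (-13)·(-4) = -135 - 52 = -187
j: (-13)·(-11) - (-7)·(-15) = 143 - 105 = 38
k: (-7)·(-4) - 9·(-11) = 28 - (-99) = 127
m × n = (-187, 38, 127)
|m × n| = √((-187)² + 38² + 127²) = √52542 ≈ 229.2204
area = ½ · 229.2204 ≈ 114.610

114.610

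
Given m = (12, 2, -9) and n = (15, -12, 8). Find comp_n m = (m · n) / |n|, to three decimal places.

4.037

m · n = 12·15 + 2·(-12) + (-9)·8 = 180 - 24 - 72 = 84
|n| = √(225 + 144 + 64) = √433 ≈ 20.8087
comp_n m = 84 / √433 ≈ 4.037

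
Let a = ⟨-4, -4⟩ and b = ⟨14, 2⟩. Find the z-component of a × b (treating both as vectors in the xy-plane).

(-4)·2 - (-4)·14 = -8 - (-56) = 48

48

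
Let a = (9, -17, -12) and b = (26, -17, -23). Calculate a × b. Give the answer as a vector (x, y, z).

(187, -105, 289)

i: (-17)·(-23) - (-12)·(-17) = 391 - 204 = 187
j: (-12)·26 - 9·(-23) = -312 - (-207) = -105
k: 9·(-17) - (-17)·26 = -153 - (-442) = 289
a × b = (187, -105, 289)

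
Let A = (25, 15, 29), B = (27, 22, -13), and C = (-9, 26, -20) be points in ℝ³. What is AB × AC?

(119, 1526, 260)

AB = (2, 7, -42)
AC = (-34, 11, -49)
i: 7·(-49) - (-42)·11 = -343 - (-462) = 119
j: (-42)·(-34) - 2·(-49) = 1428 - (-98) = 1526
k: 2·11 - 7·(-34) = 22 - (-238) = 260
AB × AC = (119, 1526, 260)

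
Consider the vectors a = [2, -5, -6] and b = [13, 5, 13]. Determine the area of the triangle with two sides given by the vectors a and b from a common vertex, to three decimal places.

66.457

i: (-5)·13 - (-6)·5 = -65 - (-30) = -35
j: (-6)·13 - 2·13 = -78 - 26 = -104
k: 2·5 - (-5)·13 = 10 - (-65) = 75
a × b = (-35, -104, 75)
|a × b| = √((-35)² + (-104)² + 75²) = √17666 ≈ 132.9135
area = ½ · 132.9135 ≈ 66.457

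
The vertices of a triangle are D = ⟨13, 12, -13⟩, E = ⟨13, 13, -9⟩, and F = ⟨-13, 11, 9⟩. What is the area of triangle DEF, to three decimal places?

55.154

DE = (0, 1, 4),  DF = (-26, -1, 22)
i: 1·22 - 4·(-1) = 22 - (-4) = 26
j: 4·(-26) - 0·22 = -104 - 0 = -104
k: 0·(-1) - 1·(-26) = 0 - (-26) = 26
DE × DF = (26, -104, 26)
|DE × DF| = √12168 ≈ 110.3087
area = ½ · 110.3087 ≈ 55.154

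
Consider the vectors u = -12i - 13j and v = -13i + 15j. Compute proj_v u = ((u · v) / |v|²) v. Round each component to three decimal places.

u · v = (-12)·(-13) + (-13)·15 = 156 - 195 = -39
|v|² = 169 + 225 = 394
proj_v u = (-39/394) · (-13, 15) ≈ (1.287, -1.485)

(1.287, -1.485)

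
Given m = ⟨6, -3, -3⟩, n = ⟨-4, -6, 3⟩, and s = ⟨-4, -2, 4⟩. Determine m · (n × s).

-72

n × s:
i: (-6)·4 - 3·(-2) = -24 - (-6) = -18
j: 3·(-4) - (-4)·4 = -12 - (-16) = 4
k: (-4)·(-2) - (-6)·(-4) = 8 - 24 = -16
n × s = (-18, 4, -16)
m · (n × s) = 6·(-18) + (-3)·4 + (-3)·(-16) = -108 - 12 + 48 = -72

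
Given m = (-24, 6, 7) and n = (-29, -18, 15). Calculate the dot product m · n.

693

m · n = (-24)·(-29) + 6·(-18) + 7·15 = 696 - 108 + 105 = 693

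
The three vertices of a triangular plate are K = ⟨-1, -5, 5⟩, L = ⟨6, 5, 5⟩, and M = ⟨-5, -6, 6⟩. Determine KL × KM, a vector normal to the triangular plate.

KL = (7, 10, 0)
KM = (-4, -1, 1)
i: 10·1 - 0·(-1) = 10 - 0 = 10
j: 0·(-4) - 7·1 = 0 - 7 = -7
k: 7·(-1) - 10·(-4) = -7 - (-40) = 33
KL × KM = (10, -7, 33)

(10, -7, 33)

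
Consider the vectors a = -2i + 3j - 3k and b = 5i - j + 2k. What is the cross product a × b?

i: 3·2 - (-3)·(-1) = 6 - 3 = 3
j: (-3)·5 - (-2)·2 = -15 - (-4) = -11
k: (-2)·(-1) - 3·5 = 2 - 15 = -13
a × b = (3, -11, -13)

(3, -11, -13)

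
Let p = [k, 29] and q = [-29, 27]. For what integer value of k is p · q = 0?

27

p · q = k·(-29) + 29·27 = 783 - 29k
Set equal to 0: -29k = -783, so k = 27.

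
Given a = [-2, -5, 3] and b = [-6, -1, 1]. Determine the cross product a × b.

i: (-5)·1 - 3·(-1) = -5 - (-3) = -2
j: 3·(-6) - (-2)·1 = -18 - (-2) = -16
k: (-2)·(-1) - (-5)·(-6) = 2 - 30 = -28
a × b = (-2, -16, -28)

(-2, -16, -28)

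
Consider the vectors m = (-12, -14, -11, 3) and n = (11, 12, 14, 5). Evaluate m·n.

m · n = (-12)·11 + (-14)·12 + (-11)·14 + 3·5 = -132 - 168 - 154 + 15 = -439

-439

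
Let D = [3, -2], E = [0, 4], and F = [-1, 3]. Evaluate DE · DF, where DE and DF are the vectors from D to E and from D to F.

DE = E − D = (-3, 6)
DF = F − D = (-4, 5)
DE · DF = (-3)·(-4) + 6·5 = 12 + 30 = 42

42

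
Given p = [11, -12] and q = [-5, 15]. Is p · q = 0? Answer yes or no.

no

p · q = 11·(-5) + (-12)·15 = -55 - 180 = -235
Nonzero, so the vectors are not orthogonal.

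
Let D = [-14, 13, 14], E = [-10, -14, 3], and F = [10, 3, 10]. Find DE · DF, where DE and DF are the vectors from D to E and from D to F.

410

DE = E − D = (4, -27, -11)
DF = F − D = (24, -10, -4)
DE · DF = 4·24 + (-27)·(-10) + (-11)·(-4) = 96 + 270 + 44 = 410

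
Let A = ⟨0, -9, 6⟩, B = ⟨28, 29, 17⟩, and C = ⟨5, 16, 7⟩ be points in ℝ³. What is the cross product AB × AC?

(-237, 27, 510)

AB = (28, 38, 11)
AC = (5, 25, 1)
i: 38·1 - 11·25 = 38 - 275 = -237
j: 11·5 - 28·1 = 55 - 28 = 27
k: 28·25 - 38·5 = 700 - 190 = 510
AB × AC = (-237, 27, 510)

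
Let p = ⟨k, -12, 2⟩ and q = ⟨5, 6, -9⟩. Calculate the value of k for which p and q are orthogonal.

p · q = k·5 + (-12)·6 + 2·(-9) = -90 + 5k
Set equal to 0: 5k = 90, so k = 18.

18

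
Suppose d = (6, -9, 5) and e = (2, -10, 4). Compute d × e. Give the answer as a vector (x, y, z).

i: (-9)·4 - 5·(-10) = -36 - (-50) = 14
j: 5·2 - 6·4 = 10 - 24 = -14
k: 6·(-10) - (-9)·2 = -60 - (-18) = -42
d × e = (14, -14, -42)

(14, -14, -42)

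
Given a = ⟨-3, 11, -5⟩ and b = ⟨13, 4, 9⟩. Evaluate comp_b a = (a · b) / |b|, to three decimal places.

a · b = (-3)·13 + 11·4 + (-5)·9 = -39 + 44 - 45 = -40
|b| = √(169 + 16 + 81) = √266 ≈ 16.3095
comp_b a = -40 / √266 ≈ -2.453

-2.453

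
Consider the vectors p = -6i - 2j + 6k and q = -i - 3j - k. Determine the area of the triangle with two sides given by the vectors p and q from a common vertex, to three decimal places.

i: (-2)·(-1) - 6·(-3) = 2 - (-18) = 20
j: 6·(-1) - (-6)·(-1) = -6 - 6 = -12
k: (-6)·(-3) - (-2)·(-1) = 18 - 2 = 16
p × q = (20, -12, 16)
|p × q| = √(20² + (-12)² + 16²) = √800 ≈ 28.2843
area = ½ · 28.2843 ≈ 14.142

14.142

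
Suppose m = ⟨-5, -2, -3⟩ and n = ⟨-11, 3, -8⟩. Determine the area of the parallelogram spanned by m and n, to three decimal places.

45.200

i: (-2)·(-8) - (-3)·3 = 16 - (-9) = 25
j: (-3)·(-11) - (-5)·(-8) = 33 - 40 = -7
k: (-5)·3 - (-2)·(-11) = -15 - 22 = -37
m × n = (25, -7, -37)
|m × n| = √(25² + (-7)² + (-37)²) = √2043 ≈ 45.1996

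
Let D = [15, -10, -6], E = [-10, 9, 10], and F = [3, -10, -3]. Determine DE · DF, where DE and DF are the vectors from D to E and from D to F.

DE = E − D = (-25, 19, 16)
DF = F − D = (-12, 0, 3)
DE · DF = (-25)·(-12) + 19·0 + 16·3 = 300 + 0 + 48 = 348

348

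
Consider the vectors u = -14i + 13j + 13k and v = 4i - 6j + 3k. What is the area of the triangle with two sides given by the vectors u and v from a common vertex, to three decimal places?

i: 13·3 - 13·(-6) = 39 - (-78) = 117
j: 13·4 - (-14)·3 = 52 - (-42) = 94
k: (-14)·(-6) - 13·4 = 84 - 52 = 32
u × v = (117, 94, 32)
|u × v| = √(117² + 94² + 32²) = √23549 ≈ 153.4568
area = ½ · 153.4568 ≈ 76.728

76.728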